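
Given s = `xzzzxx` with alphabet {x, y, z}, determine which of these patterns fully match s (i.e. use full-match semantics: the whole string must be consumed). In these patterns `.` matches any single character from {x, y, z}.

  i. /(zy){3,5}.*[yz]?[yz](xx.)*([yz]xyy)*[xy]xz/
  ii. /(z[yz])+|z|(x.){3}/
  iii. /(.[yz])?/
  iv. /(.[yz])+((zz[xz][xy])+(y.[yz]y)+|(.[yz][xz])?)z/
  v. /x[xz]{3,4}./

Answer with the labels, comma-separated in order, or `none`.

i → no match — must start with `zy`
ii → no match
iii → no match
iv → no match — must end with `z`
v → match

v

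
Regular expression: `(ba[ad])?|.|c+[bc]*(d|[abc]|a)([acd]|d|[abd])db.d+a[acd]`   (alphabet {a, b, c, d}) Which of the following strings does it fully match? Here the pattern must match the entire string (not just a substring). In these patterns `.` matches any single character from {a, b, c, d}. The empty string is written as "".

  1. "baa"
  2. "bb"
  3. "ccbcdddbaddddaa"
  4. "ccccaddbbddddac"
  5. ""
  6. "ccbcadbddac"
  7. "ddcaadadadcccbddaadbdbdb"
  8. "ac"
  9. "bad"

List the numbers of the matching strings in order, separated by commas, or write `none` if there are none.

1 → match
2 → no match
3 → match
4 → match
5 → match
6 → match
7 → no match
8 → no match
9 → match

1, 3, 4, 5, 6, 9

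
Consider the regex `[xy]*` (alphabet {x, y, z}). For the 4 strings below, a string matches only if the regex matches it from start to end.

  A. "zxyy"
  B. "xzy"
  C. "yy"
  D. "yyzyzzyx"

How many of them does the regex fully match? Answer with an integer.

1

A → no match
B → no match
C → match
D → no match
Total matched: 1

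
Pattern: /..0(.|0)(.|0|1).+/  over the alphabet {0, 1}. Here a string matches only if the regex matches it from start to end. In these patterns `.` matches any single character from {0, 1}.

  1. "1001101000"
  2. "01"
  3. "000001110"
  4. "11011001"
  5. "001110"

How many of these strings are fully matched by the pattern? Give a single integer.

3

1 → match
2 → no match
3 → match
4 → match
5 → no match
Total matched: 3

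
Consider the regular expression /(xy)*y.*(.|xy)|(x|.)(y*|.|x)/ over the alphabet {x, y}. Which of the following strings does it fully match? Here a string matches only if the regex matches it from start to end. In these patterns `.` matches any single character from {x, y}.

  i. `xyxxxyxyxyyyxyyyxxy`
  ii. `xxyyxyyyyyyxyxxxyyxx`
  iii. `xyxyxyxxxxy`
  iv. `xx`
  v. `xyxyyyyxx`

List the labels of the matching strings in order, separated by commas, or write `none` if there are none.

i → no match
ii → no match
iii → no match
iv → match
v → match

iv, v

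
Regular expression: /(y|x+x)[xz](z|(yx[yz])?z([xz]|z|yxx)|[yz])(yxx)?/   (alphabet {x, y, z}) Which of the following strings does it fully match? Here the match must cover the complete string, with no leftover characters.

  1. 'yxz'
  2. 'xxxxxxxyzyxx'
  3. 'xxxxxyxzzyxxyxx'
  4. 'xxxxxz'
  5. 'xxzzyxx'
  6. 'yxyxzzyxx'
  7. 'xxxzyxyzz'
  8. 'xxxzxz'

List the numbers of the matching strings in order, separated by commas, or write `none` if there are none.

1 → match
2 → no match
3 → match
4 → match
5 → match
6 → match
7 → match
8 → no match

1, 3, 4, 5, 6, 7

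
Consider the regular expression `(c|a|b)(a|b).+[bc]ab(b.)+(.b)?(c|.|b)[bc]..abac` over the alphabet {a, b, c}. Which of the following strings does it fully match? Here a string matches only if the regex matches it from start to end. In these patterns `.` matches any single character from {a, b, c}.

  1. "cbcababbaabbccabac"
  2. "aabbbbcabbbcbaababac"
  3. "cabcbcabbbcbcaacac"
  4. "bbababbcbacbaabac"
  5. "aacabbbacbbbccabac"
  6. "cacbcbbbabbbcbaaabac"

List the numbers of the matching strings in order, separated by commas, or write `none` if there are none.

6

1 → no match
2 → no match
3 → no match — must end with "abac"
4 → no match
5 → no match
6 → match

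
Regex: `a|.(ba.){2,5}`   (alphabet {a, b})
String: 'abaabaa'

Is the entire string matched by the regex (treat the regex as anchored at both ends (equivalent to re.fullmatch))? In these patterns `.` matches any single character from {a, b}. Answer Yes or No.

Yes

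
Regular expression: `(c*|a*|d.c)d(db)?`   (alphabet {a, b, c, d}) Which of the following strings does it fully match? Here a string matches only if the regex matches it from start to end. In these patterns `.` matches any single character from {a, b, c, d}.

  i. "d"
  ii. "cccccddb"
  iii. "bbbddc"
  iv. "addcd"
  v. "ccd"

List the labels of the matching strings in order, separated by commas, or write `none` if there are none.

i → match
ii → match
iii → no match
iv → no match
v → match

i, ii, v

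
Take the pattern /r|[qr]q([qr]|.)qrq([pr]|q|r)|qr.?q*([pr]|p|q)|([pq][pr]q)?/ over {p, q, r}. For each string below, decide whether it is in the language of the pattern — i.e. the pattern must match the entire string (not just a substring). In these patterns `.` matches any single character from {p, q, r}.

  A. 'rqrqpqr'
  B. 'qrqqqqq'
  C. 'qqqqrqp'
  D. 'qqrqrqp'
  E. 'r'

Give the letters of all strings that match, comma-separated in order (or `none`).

B, C, D, E

A. 'rqrqpqr' → no match
B. 'qrqqqqq' → match
C. 'qqqqrqp' → match
D. 'qqrqrqp' → match
E. 'r' → match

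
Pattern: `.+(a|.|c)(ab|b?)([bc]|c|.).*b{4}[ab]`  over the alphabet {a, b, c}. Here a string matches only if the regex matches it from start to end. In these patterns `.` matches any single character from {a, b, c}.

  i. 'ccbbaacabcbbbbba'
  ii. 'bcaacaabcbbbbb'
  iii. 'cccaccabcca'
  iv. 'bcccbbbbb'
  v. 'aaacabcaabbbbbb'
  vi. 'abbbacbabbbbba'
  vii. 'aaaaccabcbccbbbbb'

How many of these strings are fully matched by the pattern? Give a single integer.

6

i → match
ii → match
iii → no match
iv → match
v → match
vi → match
vii → match
Total matched: 6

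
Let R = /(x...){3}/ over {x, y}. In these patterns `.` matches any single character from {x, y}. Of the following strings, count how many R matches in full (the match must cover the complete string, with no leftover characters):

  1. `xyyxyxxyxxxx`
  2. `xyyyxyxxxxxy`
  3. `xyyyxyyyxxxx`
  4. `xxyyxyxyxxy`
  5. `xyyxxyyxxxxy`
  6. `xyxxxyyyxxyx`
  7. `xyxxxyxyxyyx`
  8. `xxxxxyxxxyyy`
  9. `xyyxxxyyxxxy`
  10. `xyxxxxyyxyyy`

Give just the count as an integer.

1. `xyyxyxxyxxxx` → no match
2. `xyyyxyxxxxxy` → match
3. `xyyyxyyyxxxx` → match
4. `xxyyxyxyxxy` → no match
5. `xyyxxyyxxxxy` → match
6. `xyxxxyyyxxyx` → match
7. `xyxxxyxyxyyx` → match
8. `xxxxxyxxxyyy` → match
9. `xyyxxxyyxxxy` → match
10. `xyxxxxyyxyyy` → match
Total matched: 8

8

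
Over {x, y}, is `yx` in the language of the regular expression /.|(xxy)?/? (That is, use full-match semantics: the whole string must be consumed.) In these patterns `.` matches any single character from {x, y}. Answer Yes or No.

No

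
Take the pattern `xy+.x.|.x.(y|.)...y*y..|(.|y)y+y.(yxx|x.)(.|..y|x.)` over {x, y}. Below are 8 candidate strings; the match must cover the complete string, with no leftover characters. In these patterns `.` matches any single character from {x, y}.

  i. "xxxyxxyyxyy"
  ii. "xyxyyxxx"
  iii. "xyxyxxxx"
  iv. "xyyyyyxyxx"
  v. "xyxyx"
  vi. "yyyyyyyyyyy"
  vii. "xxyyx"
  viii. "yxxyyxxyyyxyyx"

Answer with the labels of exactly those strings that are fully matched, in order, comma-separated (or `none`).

iv

i → no match
ii → no match
iii → no match
iv → match
v → no match
vi → no match
vii → no match
viii → no match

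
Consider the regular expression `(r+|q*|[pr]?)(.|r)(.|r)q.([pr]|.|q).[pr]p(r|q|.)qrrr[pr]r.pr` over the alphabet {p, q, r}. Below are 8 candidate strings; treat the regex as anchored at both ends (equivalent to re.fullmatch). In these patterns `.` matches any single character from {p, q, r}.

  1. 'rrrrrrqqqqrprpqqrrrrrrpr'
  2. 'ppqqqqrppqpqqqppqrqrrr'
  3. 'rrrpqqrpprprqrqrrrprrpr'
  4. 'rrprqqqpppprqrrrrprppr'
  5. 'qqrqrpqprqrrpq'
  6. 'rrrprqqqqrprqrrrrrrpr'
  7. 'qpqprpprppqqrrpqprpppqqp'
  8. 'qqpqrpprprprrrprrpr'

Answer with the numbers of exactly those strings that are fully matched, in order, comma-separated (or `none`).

1 → match
2 → no match — must end with 'pr'
3 → no match
4 → no match
5 → no match — must end with 'pr'
6 → match
7 → no match — must end with 'pr'
8 → no match

1, 6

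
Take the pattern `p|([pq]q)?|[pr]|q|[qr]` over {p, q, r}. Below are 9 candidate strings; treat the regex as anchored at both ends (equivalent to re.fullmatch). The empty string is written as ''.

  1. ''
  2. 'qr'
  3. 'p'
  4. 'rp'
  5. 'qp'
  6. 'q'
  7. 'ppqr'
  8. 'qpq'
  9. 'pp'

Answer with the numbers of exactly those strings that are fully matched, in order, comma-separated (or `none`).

1, 3, 6

1 → match
2 → no match
3 → match
4 → no match
5 → no match
6 → match
7 → no match
8 → no match
9 → no match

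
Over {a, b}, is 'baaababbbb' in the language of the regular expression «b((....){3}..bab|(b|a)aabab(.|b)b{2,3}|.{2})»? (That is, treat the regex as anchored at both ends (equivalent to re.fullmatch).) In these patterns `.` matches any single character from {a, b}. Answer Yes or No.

Yes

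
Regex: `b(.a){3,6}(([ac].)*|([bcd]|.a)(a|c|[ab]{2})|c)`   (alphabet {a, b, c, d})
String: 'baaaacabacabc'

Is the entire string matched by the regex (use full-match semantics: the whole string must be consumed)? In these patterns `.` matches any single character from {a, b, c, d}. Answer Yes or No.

Yes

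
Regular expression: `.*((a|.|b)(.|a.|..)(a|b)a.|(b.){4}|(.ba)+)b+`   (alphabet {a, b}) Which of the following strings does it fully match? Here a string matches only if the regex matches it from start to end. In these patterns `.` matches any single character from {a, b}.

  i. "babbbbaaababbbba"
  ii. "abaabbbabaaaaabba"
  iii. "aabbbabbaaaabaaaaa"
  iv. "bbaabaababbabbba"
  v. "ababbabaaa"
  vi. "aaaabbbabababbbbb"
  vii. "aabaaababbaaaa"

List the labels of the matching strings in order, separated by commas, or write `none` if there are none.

vi

i → no match — must end with "b"
ii → no match — must end with "b"
iii → no match — must end with "b"
iv → no match — must end with "b"
v → no match — must end with "b"
vi → match
vii → no match — must end with "b"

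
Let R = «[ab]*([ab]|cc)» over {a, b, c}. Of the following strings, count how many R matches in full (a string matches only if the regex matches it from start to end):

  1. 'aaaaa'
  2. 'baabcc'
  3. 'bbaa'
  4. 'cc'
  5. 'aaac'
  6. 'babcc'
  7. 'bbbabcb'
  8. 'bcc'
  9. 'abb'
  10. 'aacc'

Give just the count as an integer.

8

1 → match
2 → match
3 → match
4 → match
5 → no match
6 → match
7 → no match
8 → match
9 → match
10 → match
Total matched: 8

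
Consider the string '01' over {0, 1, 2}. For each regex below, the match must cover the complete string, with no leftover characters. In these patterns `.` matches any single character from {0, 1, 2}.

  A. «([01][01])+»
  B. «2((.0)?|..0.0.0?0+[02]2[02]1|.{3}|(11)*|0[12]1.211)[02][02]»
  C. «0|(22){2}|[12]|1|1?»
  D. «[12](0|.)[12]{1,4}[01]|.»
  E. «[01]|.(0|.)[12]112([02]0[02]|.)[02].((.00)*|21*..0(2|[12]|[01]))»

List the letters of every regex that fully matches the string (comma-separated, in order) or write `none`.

A → match
B → no match — must start with '2'
C → no match
D → no match
E → no match

A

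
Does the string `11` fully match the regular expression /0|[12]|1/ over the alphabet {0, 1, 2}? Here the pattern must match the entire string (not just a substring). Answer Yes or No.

No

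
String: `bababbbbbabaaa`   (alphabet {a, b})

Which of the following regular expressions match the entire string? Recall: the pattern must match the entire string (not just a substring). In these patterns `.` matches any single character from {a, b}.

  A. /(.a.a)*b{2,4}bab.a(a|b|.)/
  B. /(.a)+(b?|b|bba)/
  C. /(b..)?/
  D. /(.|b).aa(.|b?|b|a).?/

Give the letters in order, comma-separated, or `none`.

A

A → match
B → no match
C → no match
D → no match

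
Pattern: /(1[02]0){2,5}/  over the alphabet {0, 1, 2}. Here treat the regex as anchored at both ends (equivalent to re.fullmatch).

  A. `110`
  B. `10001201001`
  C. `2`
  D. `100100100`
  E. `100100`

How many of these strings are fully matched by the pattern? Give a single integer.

2

A. `110` → no match
B. `10001201001` → no match — must end with `0`
C. `2` → no match — must start with `1`
D. `100100100` → match
E. `100100` → match
Total matched: 2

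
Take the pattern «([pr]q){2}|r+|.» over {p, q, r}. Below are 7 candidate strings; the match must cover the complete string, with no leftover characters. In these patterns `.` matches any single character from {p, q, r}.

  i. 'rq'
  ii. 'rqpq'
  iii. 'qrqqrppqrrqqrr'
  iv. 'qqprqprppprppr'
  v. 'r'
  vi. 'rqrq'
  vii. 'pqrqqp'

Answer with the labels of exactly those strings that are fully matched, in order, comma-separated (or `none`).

ii, v, vi

i. 'rq' → no match
ii. 'rqpq' → match
iii → no match
iv → no match
v. 'r' → match
vi. 'rqrq' → match
vii. 'pqrqqp' → no match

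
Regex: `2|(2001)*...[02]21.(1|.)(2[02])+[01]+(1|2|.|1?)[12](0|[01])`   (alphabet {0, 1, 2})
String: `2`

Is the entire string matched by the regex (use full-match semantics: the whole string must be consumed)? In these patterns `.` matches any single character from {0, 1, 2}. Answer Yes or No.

Yes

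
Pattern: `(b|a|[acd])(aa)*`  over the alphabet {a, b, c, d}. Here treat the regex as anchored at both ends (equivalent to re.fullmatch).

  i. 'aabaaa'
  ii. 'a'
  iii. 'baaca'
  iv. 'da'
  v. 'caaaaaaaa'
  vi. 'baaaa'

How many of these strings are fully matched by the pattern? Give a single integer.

3

i → no match
ii → match
iii → no match
iv → no match
v → match
vi → match
Total matched: 3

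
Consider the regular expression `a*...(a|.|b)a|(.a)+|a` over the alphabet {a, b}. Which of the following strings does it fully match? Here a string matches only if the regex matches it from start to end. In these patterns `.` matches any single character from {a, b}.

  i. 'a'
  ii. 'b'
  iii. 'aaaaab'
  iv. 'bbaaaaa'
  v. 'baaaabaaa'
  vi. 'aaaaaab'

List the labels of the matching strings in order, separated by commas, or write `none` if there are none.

i

i → match
ii → no match — must end with 'a'
iii → no match — must end with 'a'
iv → no match
v → no match
vi → no match — must end with 'a'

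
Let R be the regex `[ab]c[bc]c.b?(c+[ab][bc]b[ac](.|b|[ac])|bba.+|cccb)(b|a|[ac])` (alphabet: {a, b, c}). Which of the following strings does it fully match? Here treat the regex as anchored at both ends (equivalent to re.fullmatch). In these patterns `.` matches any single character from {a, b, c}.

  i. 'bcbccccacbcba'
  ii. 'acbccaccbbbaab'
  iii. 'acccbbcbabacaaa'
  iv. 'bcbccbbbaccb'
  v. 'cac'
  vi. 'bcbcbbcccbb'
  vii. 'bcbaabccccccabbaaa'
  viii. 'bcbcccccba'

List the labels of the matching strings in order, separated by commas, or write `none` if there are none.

i → match
ii → no match
iii → no match
iv → match
v → no match
vi → match
vii → no match
viii → match

i, iv, vi, viii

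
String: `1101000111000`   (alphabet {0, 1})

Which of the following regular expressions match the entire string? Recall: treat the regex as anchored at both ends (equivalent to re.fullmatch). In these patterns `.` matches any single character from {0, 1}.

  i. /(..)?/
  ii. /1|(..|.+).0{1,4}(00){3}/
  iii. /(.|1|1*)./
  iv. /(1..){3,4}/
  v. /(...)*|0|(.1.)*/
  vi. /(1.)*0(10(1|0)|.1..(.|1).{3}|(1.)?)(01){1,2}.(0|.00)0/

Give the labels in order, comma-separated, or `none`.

vi

i → no match
ii → no match
iii → no match
iv → no match
v → no match
vi → match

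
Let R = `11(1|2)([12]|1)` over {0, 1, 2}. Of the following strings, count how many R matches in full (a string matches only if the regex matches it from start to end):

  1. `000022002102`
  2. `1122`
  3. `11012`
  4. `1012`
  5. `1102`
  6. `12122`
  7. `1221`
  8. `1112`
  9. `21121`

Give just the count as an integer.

2

1. `000022002102` → no match — must start with `11`
2. `1122` → match
3. `11012` → no match
4. `1012` → no match — must start with `11`
5. `1102` → no match
6. `12122` → no match — must start with `11`
7. `1221` → no match — must start with `11`
8. `1112` → match
9. `21121` → no match — must start with `11`
Total matched: 2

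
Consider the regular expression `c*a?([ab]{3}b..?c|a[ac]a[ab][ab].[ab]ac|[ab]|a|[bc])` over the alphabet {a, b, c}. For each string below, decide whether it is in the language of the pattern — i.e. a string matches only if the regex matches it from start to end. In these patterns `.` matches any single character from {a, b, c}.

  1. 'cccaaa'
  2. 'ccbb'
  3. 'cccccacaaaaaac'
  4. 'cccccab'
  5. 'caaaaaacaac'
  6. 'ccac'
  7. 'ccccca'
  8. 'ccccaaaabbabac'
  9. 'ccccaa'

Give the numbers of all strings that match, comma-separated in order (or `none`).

1 → no match
2 → no match
3 → match
4 → match
5 → match
6 → match
7 → match
8 → match
9 → match

3, 4, 5, 6, 7, 8, 9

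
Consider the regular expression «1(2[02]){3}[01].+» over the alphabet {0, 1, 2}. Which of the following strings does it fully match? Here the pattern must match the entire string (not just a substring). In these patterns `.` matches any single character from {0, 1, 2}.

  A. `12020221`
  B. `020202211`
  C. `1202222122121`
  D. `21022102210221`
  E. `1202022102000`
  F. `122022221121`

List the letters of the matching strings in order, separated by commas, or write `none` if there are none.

C, E

A → no match
B → no match — must start with `12`
C → match
D → no match — must start with `12`
E → match
F → no match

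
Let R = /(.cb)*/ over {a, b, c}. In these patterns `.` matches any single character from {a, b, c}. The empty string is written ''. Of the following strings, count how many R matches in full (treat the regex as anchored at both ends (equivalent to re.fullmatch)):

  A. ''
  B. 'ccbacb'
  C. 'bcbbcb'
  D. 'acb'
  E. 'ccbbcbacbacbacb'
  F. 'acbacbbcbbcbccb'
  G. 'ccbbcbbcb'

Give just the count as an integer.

A. '' → match
B. 'ccbacb' → match
C. 'bcbbcb' → match
D. 'acb' → match
E → match
F → match
G. 'ccbbcbbcb' → match
Total matched: 7

7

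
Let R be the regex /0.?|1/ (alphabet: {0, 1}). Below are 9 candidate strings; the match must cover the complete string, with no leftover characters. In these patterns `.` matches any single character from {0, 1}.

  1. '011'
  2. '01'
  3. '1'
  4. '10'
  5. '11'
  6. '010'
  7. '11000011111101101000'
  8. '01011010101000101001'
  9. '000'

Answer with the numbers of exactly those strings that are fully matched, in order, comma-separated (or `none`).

2, 3

1 → no match
2 → match
3 → match
4 → no match
5 → no match
6 → no match
7 → no match
8 → no match
9 → no match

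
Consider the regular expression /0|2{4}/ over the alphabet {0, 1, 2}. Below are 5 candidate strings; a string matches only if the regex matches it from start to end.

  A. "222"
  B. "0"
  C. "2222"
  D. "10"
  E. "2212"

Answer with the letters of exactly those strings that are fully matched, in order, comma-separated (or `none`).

A → no match
B → match
C → match
D → no match
E → no match

B, C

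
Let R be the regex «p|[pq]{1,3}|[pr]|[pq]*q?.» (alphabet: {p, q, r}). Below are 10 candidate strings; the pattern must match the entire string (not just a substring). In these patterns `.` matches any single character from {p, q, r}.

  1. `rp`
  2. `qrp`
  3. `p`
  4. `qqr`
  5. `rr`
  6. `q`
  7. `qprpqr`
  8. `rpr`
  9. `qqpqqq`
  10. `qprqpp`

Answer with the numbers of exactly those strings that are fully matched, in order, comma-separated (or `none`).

1 → no match
2 → no match
3 → match
4 → match
5 → no match
6 → match
7 → no match
8 → no match
9 → match
10 → no match

3, 4, 6, 9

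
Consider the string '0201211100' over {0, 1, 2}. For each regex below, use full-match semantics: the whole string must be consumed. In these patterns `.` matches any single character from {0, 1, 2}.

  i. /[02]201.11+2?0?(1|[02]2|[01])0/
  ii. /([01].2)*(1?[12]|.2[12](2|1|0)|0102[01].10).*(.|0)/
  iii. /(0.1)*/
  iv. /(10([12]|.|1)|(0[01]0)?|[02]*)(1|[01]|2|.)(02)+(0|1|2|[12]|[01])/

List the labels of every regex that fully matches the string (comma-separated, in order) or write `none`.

i → match
ii → no match
iii → no match
iv → no match

i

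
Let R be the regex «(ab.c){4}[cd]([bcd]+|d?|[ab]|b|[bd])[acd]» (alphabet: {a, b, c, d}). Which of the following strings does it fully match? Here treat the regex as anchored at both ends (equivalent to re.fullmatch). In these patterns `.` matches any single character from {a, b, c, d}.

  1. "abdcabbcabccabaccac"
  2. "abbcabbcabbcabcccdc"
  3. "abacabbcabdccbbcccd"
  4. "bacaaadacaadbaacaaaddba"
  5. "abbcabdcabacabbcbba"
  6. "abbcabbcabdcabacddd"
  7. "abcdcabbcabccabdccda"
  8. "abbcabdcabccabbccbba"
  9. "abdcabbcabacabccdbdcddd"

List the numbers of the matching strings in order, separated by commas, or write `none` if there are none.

1 → match
2 → match
3 → no match
4 → no match — must start with "ab"
5 → no match
6 → match
7 → no match
8 → match
9 → match

1, 2, 6, 8, 9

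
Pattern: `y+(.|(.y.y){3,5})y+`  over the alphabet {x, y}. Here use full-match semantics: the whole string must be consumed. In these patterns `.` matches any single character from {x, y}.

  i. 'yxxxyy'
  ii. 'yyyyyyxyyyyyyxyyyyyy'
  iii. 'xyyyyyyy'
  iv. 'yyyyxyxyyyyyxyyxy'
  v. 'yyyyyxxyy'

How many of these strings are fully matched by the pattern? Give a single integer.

0

i. 'yxxxyy' → no match
ii → no match
iii. 'xyyyyyyy' → no match — must start with 'y'
iv → no match
v. 'yyyyyxxyy' → no match
Total matched: 0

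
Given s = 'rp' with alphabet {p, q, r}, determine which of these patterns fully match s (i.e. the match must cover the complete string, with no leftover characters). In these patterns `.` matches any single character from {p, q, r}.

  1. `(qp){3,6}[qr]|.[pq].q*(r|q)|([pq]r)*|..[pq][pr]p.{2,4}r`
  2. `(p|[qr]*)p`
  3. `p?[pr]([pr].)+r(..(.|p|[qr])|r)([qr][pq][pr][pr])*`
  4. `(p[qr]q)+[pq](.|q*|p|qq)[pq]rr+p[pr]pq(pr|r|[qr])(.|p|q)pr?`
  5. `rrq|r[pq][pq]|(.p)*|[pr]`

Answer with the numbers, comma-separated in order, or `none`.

1 → no match
2 → match
3 → no match
4 → no match — must start with 'p'
5 → match

2, 5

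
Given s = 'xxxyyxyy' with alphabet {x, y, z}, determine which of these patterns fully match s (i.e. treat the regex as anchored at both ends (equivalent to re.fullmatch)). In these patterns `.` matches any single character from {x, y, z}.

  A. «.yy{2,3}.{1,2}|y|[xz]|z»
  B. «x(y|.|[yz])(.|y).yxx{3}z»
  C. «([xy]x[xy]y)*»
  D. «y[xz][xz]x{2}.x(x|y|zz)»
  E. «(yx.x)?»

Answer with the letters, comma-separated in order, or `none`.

A → no match
B → no match — must end with 'xz'
C → match
D → no match — must start with 'y'
E → no match

C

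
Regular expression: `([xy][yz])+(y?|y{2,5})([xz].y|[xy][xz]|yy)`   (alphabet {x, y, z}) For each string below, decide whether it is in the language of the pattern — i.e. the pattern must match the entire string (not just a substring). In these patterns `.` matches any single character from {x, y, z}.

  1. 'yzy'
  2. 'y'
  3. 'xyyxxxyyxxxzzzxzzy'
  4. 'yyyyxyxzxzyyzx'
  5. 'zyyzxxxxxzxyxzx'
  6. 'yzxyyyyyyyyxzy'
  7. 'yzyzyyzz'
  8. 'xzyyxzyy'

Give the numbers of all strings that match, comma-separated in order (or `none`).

6, 8

1 → no match
2 → no match
3 → no match
4 → no match
5 → no match
6 → match
7 → no match
8 → match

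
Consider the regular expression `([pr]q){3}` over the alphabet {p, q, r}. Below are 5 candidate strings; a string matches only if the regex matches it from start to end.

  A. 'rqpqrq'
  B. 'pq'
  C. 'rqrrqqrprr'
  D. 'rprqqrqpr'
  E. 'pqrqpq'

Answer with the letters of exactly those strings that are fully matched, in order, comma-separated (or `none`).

A. 'rqpqrq' → match
B. 'pq' → no match
C. 'rqrrqqrprr' → no match — must end with 'q'
D. 'rprqqrqpr' → no match — must end with 'q'
E. 'pqrqpq' → match

A, E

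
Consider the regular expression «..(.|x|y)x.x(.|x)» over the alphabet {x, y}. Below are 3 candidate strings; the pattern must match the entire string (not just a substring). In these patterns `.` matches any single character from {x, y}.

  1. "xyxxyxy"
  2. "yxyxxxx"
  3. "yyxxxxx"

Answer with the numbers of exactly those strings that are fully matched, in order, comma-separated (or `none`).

1, 2, 3

1. "xyxxyxy" → match
2. "yxyxxxx" → match
3. "yyxxxxx" → match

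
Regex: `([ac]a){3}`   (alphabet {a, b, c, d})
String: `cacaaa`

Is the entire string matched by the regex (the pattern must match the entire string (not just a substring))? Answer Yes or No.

Yes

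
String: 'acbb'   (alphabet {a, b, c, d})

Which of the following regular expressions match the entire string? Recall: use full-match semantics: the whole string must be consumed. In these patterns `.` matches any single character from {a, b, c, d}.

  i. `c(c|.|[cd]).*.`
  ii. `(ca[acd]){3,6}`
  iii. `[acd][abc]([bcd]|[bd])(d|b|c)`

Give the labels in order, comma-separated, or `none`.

iii

i → no match — must start with 'c'
ii → no match — must start with 'ca'
iii → match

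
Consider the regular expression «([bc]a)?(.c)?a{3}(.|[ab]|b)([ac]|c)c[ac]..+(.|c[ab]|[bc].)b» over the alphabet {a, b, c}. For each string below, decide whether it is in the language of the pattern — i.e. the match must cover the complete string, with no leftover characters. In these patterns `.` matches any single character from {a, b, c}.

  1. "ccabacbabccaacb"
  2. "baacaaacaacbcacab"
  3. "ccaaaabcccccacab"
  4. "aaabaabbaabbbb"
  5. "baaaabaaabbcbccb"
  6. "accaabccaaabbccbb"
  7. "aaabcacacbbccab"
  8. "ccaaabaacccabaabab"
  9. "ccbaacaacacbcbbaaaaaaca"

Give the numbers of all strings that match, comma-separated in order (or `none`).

1 → no match
2 → no match
3 → no match
4 → no match
5 → no match
6 → no match
7 → no match
8 → no match
9 → no match — must end with "b"

none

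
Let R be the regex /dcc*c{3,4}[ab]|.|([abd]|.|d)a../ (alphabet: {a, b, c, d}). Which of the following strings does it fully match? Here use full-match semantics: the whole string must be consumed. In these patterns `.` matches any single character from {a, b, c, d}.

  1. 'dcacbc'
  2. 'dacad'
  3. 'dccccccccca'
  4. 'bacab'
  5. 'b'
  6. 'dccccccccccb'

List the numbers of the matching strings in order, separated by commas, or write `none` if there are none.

3, 5, 6

1 → no match
2 → no match
3 → match
4 → no match
5 → match
6 → match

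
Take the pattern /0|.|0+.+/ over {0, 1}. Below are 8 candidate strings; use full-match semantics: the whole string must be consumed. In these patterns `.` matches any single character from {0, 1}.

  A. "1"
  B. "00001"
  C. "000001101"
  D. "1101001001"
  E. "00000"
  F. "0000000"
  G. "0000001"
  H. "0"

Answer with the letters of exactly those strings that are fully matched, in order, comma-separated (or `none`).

A → match
B → match
C → match
D → no match
E → match
F → match
G → match
H → match

A, B, C, E, F, G, H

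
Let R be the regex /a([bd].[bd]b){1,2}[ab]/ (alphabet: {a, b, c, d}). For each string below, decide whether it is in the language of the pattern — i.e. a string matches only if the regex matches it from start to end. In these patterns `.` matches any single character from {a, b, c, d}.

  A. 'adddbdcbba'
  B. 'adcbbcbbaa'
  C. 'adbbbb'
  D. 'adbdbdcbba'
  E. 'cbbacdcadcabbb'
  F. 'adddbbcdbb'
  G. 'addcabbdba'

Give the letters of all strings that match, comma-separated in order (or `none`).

A, C, D, F

A → match
B → no match
C → match
D → match
E → no match — must start with 'a'
F → match
G → no match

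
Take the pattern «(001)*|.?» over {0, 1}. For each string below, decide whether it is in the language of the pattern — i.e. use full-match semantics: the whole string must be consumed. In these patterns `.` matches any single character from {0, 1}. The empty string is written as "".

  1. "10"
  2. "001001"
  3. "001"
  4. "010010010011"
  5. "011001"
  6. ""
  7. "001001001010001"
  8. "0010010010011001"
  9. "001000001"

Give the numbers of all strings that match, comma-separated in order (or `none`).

1 → no match
2 → match
3 → match
4 → no match
5 → no match
6 → match
7 → no match
8 → no match
9 → no match

2, 3, 6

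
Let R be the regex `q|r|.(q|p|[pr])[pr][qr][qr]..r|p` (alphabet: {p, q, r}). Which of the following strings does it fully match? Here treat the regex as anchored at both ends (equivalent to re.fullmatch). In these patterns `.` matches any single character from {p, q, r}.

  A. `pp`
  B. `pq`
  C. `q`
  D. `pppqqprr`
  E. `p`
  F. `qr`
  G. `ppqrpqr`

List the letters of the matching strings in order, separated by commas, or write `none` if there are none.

C, D, E

A. `pp` → no match
B. `pq` → no match
C. `q` → match
D. `pppqqprr` → match
E. `p` → match
F. `qr` → no match
G. `ppqrpqr` → no match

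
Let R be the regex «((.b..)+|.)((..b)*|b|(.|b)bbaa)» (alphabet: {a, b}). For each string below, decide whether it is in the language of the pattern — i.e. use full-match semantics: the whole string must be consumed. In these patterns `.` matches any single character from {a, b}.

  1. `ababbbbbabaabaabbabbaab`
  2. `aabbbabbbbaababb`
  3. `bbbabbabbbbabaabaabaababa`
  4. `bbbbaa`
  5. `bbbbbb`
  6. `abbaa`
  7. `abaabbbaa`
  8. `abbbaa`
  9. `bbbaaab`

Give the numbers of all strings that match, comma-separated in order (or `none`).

1 → no match
2 → match
3 → no match
4 → match
5 → no match
6 → no match
7 → match
8 → match
9 → match

2, 4, 7, 8, 9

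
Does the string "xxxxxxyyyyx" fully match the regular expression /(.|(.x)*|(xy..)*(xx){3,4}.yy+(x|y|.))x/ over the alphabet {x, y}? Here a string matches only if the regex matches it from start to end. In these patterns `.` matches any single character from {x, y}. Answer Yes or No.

Yes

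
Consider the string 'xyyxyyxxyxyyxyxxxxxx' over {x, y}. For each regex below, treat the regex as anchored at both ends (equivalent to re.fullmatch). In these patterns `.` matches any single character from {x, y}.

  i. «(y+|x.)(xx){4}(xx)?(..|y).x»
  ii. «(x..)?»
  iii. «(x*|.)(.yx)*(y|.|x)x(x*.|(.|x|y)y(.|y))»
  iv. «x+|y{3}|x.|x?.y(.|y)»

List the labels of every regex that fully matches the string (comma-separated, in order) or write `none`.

iii

i → no match
ii → no match
iii → match
iv → no match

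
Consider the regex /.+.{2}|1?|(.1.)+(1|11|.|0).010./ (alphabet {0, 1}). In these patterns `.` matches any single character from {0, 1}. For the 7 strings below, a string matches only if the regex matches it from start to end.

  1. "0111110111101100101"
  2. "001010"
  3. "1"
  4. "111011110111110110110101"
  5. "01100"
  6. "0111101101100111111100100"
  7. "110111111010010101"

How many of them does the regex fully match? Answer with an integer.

1 → match
2. "001010" → match
3. "1" → match
4 → match
5. "01100" → match
6 → match
7 → match
Total matched: 7

7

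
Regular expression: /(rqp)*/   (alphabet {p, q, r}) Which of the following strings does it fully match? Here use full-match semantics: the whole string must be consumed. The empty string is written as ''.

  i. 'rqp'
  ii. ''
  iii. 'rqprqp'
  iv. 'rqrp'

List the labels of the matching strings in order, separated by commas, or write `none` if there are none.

i, ii, iii

i → match
ii → match
iii → match
iv → no match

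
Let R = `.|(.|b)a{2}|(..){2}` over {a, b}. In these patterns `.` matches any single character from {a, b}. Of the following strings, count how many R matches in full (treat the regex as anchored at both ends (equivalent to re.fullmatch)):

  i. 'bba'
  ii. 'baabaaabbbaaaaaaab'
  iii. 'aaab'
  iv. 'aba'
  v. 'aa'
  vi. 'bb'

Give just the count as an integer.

1

i → no match
ii → no match
iii → match
iv → no match
v → no match
vi → no match
Total matched: 1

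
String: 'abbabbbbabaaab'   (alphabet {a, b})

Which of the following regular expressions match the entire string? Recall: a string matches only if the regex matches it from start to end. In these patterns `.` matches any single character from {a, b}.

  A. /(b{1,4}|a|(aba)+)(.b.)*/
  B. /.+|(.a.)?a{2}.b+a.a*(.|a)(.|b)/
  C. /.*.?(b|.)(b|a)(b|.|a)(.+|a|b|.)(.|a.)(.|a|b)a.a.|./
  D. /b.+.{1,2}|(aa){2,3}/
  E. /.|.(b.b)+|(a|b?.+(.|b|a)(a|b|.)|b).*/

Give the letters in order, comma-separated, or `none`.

B, C, E

A → no match
B → match
C → match
D → no match
E → match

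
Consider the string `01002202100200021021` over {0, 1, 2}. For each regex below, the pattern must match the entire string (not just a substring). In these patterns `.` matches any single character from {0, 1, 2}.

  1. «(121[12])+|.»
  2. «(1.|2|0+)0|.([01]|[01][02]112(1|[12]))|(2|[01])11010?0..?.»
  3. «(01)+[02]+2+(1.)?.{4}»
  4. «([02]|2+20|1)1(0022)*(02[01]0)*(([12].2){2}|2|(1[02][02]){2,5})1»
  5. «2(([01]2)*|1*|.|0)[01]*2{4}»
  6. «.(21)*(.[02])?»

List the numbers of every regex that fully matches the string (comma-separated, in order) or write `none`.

1 → no match
2 → no match
3 → no match
4 → match
5 → no match — must start with `2`
6 → no match

4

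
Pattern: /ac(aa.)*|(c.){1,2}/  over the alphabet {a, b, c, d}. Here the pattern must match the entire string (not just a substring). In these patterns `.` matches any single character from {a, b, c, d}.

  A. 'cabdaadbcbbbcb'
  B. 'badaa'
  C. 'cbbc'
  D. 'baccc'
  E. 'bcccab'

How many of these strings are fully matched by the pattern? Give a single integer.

A → no match
B → no match
C → no match
D → no match
E → no match
Total matched: 0

0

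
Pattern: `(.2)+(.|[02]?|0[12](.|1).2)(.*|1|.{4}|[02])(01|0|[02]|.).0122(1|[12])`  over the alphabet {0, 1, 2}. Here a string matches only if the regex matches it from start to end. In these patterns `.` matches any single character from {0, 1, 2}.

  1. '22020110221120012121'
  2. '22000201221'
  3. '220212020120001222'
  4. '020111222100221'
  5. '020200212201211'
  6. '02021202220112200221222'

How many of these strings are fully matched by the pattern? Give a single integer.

2

1 → no match
2 → match
3 → match
4 → no match
5 → no match
6 → no match
Total matched: 2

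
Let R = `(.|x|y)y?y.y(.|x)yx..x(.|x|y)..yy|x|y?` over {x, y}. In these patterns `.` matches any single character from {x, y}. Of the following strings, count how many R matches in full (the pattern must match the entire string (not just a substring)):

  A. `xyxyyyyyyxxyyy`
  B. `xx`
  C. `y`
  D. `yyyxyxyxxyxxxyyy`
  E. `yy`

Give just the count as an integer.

A → no match
B → no match
C → match
D → match
E → no match
Total matched: 2

2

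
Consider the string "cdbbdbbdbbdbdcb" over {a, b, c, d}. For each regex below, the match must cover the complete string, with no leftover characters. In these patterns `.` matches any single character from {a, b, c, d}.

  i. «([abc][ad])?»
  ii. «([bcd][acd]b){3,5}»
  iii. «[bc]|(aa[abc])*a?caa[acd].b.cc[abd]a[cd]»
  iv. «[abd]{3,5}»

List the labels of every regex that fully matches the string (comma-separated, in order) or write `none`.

ii

i → no match
ii → match
iii → no match
iv → no match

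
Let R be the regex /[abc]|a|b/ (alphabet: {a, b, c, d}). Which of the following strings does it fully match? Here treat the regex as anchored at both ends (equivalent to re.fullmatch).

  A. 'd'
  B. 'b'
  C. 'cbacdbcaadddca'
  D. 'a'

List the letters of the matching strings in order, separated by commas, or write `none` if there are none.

A → no match
B → match
C → no match
D → match

B, D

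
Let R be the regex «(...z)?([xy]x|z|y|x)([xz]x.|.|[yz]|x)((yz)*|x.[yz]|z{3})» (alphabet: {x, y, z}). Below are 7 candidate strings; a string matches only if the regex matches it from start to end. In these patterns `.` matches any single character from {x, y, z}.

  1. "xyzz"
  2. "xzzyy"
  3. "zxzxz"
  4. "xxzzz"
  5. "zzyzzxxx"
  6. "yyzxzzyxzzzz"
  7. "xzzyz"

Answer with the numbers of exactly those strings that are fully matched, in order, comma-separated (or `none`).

1 → no match
2 → no match
3 → no match
4 → match
5 → match
6 → no match
7 → no match

4, 5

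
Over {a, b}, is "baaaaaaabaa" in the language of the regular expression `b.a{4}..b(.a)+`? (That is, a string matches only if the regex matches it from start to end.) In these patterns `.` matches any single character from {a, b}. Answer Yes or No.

Yes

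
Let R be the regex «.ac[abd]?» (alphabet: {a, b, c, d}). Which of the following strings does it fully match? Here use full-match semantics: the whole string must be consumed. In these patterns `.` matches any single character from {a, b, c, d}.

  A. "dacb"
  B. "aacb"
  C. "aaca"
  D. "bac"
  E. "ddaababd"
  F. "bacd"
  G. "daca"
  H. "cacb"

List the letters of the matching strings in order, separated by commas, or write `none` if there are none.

A → match
B → match
C → match
D → match
E → no match
F → match
G → match
H → match

A, B, C, D, F, G, H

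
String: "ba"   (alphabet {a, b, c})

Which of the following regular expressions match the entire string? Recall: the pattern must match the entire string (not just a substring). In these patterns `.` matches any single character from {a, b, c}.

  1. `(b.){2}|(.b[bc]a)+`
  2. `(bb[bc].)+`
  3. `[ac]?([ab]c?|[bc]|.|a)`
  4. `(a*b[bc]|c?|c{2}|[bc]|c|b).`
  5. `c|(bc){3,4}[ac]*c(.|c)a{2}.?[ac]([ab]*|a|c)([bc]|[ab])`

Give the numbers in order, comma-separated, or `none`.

1 → no match
2 → no match — must start with "bb"
3 → no match
4 → match
5 → no match

4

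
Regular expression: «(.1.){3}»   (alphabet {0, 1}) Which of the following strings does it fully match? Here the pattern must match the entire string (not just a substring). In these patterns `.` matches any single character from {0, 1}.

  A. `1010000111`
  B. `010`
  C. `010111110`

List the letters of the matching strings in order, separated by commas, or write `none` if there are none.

C

A. `1010000111` → no match
B. `010` → no match
C. `010111110` → match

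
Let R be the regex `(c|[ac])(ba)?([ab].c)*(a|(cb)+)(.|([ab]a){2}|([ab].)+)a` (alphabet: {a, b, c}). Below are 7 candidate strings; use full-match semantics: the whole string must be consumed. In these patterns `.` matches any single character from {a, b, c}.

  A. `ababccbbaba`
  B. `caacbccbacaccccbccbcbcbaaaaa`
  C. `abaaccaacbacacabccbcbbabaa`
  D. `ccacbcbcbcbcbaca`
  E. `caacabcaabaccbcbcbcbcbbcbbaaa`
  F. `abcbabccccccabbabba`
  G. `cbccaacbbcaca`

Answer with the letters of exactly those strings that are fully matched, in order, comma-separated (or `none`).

A → no match
B → no match
C → no match
D → no match
E → no match
F → no match
G → match

G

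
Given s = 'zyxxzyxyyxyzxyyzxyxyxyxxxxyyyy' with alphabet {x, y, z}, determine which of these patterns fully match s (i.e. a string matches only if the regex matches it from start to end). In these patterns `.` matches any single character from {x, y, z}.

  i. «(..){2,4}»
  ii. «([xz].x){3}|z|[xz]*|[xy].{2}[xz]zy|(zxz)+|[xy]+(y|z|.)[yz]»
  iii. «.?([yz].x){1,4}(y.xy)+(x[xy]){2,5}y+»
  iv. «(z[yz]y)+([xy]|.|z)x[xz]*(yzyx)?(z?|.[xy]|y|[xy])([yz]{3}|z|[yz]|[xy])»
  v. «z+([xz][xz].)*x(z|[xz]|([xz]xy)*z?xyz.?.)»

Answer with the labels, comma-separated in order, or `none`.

iii

i → no match
ii → no match
iii → match
iv → no match
v → no match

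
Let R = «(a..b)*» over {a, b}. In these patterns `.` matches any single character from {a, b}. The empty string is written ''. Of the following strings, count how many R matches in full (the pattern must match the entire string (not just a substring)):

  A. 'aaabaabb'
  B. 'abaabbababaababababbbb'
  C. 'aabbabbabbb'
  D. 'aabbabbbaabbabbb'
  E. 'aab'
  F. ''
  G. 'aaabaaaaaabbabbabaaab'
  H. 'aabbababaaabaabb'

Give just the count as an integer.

4

A → match
B → no match
C → no match
D → match
E → no match
F → match
G → no match
H → match
Total matched: 4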